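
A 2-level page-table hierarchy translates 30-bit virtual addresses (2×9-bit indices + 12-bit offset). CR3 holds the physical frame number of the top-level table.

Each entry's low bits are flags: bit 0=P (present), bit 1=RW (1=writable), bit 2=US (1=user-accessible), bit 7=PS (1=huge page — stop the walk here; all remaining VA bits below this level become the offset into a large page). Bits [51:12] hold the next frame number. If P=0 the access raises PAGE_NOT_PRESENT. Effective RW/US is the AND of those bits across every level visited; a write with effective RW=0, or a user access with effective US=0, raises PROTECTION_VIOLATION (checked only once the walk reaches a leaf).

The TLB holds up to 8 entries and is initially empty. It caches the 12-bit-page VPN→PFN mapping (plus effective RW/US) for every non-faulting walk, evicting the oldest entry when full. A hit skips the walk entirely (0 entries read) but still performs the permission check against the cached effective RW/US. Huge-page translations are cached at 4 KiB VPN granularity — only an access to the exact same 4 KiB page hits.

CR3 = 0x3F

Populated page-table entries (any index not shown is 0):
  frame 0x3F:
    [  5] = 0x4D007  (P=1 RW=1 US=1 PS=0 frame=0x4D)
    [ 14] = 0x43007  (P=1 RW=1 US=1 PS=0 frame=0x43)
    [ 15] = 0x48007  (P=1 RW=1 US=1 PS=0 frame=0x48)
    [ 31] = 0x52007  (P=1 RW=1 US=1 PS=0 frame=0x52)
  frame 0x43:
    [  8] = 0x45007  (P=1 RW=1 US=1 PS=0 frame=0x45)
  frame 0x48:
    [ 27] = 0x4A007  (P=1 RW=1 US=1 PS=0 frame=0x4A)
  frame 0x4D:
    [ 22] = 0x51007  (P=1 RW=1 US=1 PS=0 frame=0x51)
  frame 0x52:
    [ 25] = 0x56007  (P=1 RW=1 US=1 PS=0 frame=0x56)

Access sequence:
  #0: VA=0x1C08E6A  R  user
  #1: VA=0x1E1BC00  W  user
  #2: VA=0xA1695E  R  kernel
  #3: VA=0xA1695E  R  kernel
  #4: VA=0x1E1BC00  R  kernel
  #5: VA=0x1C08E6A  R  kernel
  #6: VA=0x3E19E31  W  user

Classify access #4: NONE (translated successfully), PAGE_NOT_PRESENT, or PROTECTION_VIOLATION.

Walk each access:
#0 VA=0x1C08E6A (r,user):
  L0: frame=0x3F idx=14 entry=0x43007 [P=1 RW=1 US=1 PS=0]
  L1: frame=0x43 idx=8 entry=0x45007 [P=1 RW=1 US=1 PS=0]
  → PA=0x45E6A  (2 entries read)
#1 VA=0x1E1BC00 (w,user):
  L0: frame=0x3F idx=15 entry=0x48007 [P=1 RW=1 US=1 PS=0]
  L1: frame=0x48 idx=27 entry=0x4A007 [P=1 RW=1 US=1 PS=0]
  → PA=0x4AC00  (2 entries read)
#2 VA=0xA1695E (r,kernel):
  L0: frame=0x3F idx=5 entry=0x4D007 [P=1 RW=1 US=1 PS=0]
  L1: frame=0x4D idx=22 entry=0x51007 [P=1 RW=1 US=1 PS=0]
  → PA=0x5195E  (2 entries read)
#3 VA=0xA1695E (r,kernel):
  TLB hit vpn=0xA16 → PA=0x5195E
#4 VA=0x1E1BC00 (r,kernel):
  TLB hit vpn=0x1E1B → PA=0x4AC00
#5 VA=0x1C08E6A (r,kernel):
  TLB hit vpn=0x1C08 → PA=0x45E6A
#6 VA=0x3E19E31 (w,user):
  L0: frame=0x3F idx=31 entry=0x52007 [P=1 RW=1 US=1 PS=0]
  L1: frame=0x52 idx=25 entry=0x56007 [P=1 RW=1 US=1 PS=0]
  → PA=0x56E31  (2 entries read)

Access #4 fault: NONE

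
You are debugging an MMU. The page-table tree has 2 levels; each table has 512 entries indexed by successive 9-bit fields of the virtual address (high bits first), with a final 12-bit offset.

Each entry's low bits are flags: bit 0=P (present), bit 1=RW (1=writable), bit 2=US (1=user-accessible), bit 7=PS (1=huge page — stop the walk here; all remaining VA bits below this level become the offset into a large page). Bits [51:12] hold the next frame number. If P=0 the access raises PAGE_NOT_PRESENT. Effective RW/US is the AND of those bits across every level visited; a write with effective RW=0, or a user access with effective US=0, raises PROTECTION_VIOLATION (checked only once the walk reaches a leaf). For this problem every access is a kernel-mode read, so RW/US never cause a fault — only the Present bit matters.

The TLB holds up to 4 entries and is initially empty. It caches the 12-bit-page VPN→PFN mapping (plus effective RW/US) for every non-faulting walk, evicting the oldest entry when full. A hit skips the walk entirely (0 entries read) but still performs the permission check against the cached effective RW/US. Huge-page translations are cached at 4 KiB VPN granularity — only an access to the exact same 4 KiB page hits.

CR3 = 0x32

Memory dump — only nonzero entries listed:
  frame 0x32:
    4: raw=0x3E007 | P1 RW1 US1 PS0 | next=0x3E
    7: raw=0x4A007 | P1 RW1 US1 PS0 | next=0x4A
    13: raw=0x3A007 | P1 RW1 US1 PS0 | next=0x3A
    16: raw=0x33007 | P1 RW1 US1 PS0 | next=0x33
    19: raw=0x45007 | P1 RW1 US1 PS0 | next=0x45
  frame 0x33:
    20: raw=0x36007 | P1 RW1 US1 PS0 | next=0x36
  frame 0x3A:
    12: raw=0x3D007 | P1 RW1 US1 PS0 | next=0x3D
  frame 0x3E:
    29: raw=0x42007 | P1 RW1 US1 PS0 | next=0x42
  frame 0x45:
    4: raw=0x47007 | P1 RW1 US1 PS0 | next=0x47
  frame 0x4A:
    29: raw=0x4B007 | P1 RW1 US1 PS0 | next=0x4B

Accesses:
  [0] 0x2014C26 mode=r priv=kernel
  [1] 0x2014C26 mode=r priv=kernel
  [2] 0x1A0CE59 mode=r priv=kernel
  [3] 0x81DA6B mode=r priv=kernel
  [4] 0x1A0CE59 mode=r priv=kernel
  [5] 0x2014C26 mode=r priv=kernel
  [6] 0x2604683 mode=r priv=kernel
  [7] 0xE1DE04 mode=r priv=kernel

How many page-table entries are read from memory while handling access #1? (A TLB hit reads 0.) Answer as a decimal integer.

Per-access translation:
#0 VA=0x2014C26 (r,kernel):
  L0: frame=0x32 idx=16 entry=0x33007 [P=1 RW=1 US=1 PS=0]
  L1: frame=0x33 idx=20 entry=0x36007 [P=1 RW=1 US=1 PS=0]
  ⇒ phys 0x36C26  [2 reads]
#1 VA=0x2014C26 (r,kernel):
  TLB hit vpn=0x2014 → PA=0x36C26
#2 VA=0x1A0CE59 (r,kernel):
  L0: frame=0x32 idx=13 entry=0x3A007 [P=1 RW=1 US=1 PS=0]
  L1: frame=0x3A idx=12 entry=0x3D007 [P=1 RW=1 US=1 PS=0]
  ⇒ phys 0x3DE59  [2 reads]
#3 VA=0x81DA6B (r,kernel):
  L0: frame=0x32 idx=4 entry=0x3E007 [P=1 RW=1 US=1 PS=0]
  L1: frame=0x3E idx=29 entry=0x42007 [P=1 RW=1 US=1 PS=0]
  ⇒ phys 0x42A6B  [2 reads]
#4 VA=0x1A0CE59 (r,kernel):
  TLB hit vpn=0x1A0C → PA=0x3DE59
#5 VA=0x2014C26 (r,kernel):
  TLB hit vpn=0x2014 → PA=0x36C26
#6 VA=0x2604683 (r,kernel):
  L0: frame=0x32 idx=19 entry=0x45007 [P=1 RW=1 US=1 PS=0]
  L1: frame=0x45 idx=4 entry=0x47007 [P=1 RW=1 US=1 PS=0]
  ⇒ phys 0x47683  [2 reads]
#7 VA=0xE1DE04 (r,kernel):
  L0: frame=0x32 idx=7 entry=0x4A007 [P=1 RW=1 US=1 PS=0]
  L1: frame=0x4A idx=29 entry=0x4B007 [P=1 RW=1 US=1 PS=0]
  ⇒ phys 0x4BE04  [2 reads]

Entries read for #1: 0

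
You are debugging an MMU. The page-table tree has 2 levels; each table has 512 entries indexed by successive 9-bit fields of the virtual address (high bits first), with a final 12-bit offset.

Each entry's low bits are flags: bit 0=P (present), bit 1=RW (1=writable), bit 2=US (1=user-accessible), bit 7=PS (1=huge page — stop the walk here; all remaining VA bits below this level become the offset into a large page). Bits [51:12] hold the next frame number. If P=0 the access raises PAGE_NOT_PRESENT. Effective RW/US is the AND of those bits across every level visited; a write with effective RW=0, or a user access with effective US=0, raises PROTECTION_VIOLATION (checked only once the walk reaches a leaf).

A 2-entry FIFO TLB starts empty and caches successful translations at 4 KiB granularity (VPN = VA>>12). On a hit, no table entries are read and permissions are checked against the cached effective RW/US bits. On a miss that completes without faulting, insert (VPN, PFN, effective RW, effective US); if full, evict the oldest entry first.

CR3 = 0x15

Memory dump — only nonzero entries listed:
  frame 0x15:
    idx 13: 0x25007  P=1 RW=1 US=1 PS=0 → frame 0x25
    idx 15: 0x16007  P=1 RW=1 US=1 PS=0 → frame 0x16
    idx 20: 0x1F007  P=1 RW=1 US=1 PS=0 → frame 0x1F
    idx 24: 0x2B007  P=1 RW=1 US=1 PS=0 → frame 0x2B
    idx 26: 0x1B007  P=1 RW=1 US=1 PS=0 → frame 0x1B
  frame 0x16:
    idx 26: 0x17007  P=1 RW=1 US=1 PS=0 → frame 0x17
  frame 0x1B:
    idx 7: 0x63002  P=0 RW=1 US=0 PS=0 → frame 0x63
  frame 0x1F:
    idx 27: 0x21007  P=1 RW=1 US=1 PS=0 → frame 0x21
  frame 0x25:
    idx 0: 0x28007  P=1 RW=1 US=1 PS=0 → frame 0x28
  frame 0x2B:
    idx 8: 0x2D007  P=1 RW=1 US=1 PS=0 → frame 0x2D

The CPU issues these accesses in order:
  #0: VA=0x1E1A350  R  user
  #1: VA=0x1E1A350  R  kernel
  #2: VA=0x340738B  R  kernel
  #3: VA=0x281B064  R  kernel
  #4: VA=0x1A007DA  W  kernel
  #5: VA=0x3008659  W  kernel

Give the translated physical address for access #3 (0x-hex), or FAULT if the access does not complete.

Per-access translation:
#0 VA=0x1E1A350 (r,user):
  lvl0: tbl 0x15, slot 15 ⇒ 0x16007 (P1/RW1/US1/PS0)
  lvl1: tbl 0x16, slot 26 ⇒ 0x17007 (P1/RW1/US1/PS0)
  ✓ 0x17350  — 2 lookups
#1 VA=0x1E1A350 (r,kernel):
  TLB hit vpn=0x1E1A → PA=0x17350
#2 VA=0x340738B (r,kernel):
  lvl0: tbl 0x15, slot 26 ⇒ 0x1B007 (P1/RW1/US1/PS0)
  lvl1: tbl 0x1B, slot 7 ⇒ 0x63002 (P0/RW1/US0/PS0)
  ✗ PAGE_NOT_PRESENT  [2 reads]
#3 VA=0x281B064 (r,kernel):
  lvl0: tbl 0x15, slot 20 ⇒ 0x1F007 (P1/RW1/US1/PS0)
  lvl1: tbl 0x1F, slot 27 ⇒ 0x21007 (P1/RW1/US1/PS0)
  ✓ 0x21064  — 2 lookups
#4 VA=0x1A007DA (w,kernel):
  lvl0: tbl 0x15, slot 13 ⇒ 0x25007 (P1/RW1/US1/PS0)
  lvl1: tbl 0x25, slot 0 ⇒ 0x28007 (P1/RW1/US1/PS0)
  ✓ 0x287DA  — 2 lookups
#5 VA=0x3008659 (w,kernel):
  lvl0: tbl 0x15, slot 24 ⇒ 0x2B007 (P1/RW1/US1/PS0)
  lvl1: tbl 0x2B, slot 8 ⇒ 0x2D007 (P1/RW1/US1/PS0)
  ✓ 0x2D659  — 2 lookups

Access #3 PA: 0x21064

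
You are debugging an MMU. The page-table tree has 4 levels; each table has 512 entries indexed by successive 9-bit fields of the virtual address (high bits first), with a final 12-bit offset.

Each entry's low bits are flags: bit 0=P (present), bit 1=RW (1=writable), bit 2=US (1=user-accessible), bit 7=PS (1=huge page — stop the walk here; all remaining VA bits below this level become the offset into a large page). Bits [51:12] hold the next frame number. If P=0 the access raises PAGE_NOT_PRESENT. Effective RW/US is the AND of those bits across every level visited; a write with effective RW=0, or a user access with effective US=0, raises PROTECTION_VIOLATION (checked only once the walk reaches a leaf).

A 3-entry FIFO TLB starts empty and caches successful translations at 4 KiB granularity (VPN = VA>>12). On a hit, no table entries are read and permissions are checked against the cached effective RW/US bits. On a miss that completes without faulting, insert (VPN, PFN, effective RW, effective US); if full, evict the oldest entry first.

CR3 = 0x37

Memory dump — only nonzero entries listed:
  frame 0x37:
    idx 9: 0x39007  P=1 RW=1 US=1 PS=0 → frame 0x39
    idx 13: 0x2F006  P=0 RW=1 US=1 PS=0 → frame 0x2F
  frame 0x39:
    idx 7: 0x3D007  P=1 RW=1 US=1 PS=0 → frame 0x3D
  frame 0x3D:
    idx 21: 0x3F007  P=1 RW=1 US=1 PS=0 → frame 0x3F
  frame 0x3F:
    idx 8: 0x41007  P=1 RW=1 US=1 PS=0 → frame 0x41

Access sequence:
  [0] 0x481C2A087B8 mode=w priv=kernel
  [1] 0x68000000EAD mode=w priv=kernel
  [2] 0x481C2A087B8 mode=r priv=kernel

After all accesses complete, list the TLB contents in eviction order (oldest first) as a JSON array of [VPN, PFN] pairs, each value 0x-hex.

Per-access translation:
#0 VA=0x481C2A087B8 (w,kernel):
  lvl0: tbl 0x37, slot 9 ⇒ 0x39007 (P1/RW1/US1/PS0)
  lvl1: tbl 0x39, slot 7 ⇒ 0x3D007 (P1/RW1/US1/PS0)
  lvl2: tbl 0x3D, slot 21 ⇒ 0x3F007 (P1/RW1/US1/PS0)
  lvl3: tbl 0x3F, slot 8 ⇒ 0x41007 (P1/RW1/US1/PS0)
  ✓ 0x417B8  — 4 lookups
#1 VA=0x68000000EAD (w,kernel):
  lvl0: tbl 0x37, slot 13 ⇒ 0x2F006 (P0/RW1/US1/PS0)
  ⇒ fault: PAGE_NOT_PRESENT  — 1 lookups
#2 VA=0x481C2A087B8 (r,kernel):
  TLB hit vpn=0x481C2A08 → PA=0x417B8

TLB: [["0x481C2A08", "0x41"]]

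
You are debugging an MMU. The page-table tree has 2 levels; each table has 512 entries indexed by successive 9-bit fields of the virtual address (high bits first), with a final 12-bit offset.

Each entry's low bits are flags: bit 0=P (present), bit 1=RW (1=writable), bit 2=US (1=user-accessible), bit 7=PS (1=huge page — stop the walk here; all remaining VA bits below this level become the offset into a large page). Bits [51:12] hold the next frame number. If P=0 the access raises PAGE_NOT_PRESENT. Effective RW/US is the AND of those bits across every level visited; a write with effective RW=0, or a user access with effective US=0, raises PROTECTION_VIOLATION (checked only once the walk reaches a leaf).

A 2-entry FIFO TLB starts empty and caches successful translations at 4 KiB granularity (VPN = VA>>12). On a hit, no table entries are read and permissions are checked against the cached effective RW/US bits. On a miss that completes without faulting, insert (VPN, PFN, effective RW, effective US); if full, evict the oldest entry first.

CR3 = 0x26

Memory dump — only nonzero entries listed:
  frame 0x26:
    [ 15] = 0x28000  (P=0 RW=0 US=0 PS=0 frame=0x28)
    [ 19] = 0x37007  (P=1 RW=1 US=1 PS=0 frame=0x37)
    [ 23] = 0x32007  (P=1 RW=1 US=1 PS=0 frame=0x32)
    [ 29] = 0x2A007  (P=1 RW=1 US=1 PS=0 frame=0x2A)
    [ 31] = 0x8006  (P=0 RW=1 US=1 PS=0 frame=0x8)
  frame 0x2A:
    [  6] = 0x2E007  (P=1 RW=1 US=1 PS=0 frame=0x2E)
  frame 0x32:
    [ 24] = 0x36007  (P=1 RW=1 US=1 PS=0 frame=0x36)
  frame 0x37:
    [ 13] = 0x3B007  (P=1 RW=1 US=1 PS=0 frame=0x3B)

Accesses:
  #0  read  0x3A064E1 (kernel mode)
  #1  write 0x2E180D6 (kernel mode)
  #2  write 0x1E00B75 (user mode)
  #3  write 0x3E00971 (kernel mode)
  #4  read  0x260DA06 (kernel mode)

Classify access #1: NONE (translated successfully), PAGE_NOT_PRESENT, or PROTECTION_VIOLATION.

Per-access translation:
#0 VA=0x3A064E1 (r,kernel):
  lvl0: tbl 0x26, slot 29 ⇒ 0x2A007 (P1/RW1/US1/PS0)
  lvl1: tbl 0x2A, slot 6 ⇒ 0x2E007 (P1/RW1/US1/PS0)
  → PA=0x2E4E1  (2 entries read)
#1 VA=0x2E180D6 (w,kernel):
  lvl0: tbl 0x26, slot 23 ⇒ 0x32007 (P1/RW1/US1/PS0)
  lvl1: tbl 0x32, slot 24 ⇒ 0x36007 (P1/RW1/US1/PS0)
  → PA=0x360D6  (2 entries read)
#2 VA=0x1E00B75 (w,user):
  lvl0: tbl 0x26, slot 15 ⇒ 0x28000 (P0/RW0/US0/PS0)
  → PAGE_NOT_PRESENT  (1 entries read)
#3 VA=0x3E00971 (w,kernel):
  lvl0: tbl 0x26, slot 31 ⇒ 0x8006 (P0/RW1/US1/PS0)
  → PAGE_NOT_PRESENT  (1 entries read)
#4 VA=0x260DA06 (r,kernel):
  lvl0: tbl 0x26, slot 19 ⇒ 0x37007 (P1/RW1/US1/PS0)
  lvl1: tbl 0x37, slot 13 ⇒ 0x3B007 (P1/RW1/US1/PS0)
  → PA=0x3BA06  (2 entries read)

Access #1 fault: NONE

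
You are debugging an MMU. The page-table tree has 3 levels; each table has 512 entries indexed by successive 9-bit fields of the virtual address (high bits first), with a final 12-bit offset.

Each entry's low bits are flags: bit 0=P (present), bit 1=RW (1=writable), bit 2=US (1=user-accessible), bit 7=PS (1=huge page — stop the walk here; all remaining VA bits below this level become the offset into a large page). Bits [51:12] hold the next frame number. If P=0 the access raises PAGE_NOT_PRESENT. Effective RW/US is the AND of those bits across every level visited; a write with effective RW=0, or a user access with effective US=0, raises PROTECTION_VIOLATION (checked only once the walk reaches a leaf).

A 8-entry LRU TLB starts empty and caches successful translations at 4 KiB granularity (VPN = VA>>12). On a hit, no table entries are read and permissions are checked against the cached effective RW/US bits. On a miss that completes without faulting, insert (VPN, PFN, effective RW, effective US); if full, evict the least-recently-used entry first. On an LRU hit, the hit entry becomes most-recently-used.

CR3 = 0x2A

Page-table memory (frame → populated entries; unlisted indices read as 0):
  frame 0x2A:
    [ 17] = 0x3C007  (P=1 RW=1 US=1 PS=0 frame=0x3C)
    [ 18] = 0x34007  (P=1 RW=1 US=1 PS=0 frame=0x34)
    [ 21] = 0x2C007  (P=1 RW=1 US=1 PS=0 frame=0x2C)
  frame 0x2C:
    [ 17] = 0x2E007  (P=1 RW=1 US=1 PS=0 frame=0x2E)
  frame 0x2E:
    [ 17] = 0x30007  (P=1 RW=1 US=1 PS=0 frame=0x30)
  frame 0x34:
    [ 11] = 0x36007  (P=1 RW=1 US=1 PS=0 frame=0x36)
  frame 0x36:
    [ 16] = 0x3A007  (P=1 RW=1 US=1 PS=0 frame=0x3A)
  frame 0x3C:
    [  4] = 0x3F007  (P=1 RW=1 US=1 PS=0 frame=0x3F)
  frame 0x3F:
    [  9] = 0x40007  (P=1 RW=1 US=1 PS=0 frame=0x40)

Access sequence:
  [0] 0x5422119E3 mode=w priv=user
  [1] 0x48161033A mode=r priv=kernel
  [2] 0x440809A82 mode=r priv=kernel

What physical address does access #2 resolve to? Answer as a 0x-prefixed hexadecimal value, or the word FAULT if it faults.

Walk each access:
#0 VA=0x5422119E3 (w,user):
  [0] read 0x2A idx=21: raw=0x2C007 flags P=1 W=1 U=1 S=0
  [1] read 0x2C idx=17: raw=0x2E007 flags P=1 W=1 U=1 S=0
  [2] read 0x2E idx=17: raw=0x30007 flags P=1 W=1 U=1 S=0
  ⇒ phys 0x309E3  [3 reads]
#1 VA=0x48161033A (r,kernel):
  [0] read 0x2A idx=18: raw=0x34007 flags P=1 W=1 U=1 S=0
  [1] read 0x34 idx=11: raw=0x36007 flags P=1 W=1 U=1 S=0
  [2] read 0x36 idx=16: raw=0x3A007 flags P=1 W=1 U=1 S=0
  ⇒ phys 0x3A33A  [3 reads]
#2 VA=0x440809A82 (r,kernel):
  [0] read 0x2A idx=17: raw=0x3C007 flags P=1 W=1 U=1 S=0
  [1] read 0x3C idx=4: raw=0x3F007 flags P=1 W=1 U=1 S=0
  [2] read 0x3F idx=9: raw=0x40007 flags P=1 W=1 U=1 S=0
  ⇒ phys 0x40A82  [3 reads]

Access #2 PA: 0x40A82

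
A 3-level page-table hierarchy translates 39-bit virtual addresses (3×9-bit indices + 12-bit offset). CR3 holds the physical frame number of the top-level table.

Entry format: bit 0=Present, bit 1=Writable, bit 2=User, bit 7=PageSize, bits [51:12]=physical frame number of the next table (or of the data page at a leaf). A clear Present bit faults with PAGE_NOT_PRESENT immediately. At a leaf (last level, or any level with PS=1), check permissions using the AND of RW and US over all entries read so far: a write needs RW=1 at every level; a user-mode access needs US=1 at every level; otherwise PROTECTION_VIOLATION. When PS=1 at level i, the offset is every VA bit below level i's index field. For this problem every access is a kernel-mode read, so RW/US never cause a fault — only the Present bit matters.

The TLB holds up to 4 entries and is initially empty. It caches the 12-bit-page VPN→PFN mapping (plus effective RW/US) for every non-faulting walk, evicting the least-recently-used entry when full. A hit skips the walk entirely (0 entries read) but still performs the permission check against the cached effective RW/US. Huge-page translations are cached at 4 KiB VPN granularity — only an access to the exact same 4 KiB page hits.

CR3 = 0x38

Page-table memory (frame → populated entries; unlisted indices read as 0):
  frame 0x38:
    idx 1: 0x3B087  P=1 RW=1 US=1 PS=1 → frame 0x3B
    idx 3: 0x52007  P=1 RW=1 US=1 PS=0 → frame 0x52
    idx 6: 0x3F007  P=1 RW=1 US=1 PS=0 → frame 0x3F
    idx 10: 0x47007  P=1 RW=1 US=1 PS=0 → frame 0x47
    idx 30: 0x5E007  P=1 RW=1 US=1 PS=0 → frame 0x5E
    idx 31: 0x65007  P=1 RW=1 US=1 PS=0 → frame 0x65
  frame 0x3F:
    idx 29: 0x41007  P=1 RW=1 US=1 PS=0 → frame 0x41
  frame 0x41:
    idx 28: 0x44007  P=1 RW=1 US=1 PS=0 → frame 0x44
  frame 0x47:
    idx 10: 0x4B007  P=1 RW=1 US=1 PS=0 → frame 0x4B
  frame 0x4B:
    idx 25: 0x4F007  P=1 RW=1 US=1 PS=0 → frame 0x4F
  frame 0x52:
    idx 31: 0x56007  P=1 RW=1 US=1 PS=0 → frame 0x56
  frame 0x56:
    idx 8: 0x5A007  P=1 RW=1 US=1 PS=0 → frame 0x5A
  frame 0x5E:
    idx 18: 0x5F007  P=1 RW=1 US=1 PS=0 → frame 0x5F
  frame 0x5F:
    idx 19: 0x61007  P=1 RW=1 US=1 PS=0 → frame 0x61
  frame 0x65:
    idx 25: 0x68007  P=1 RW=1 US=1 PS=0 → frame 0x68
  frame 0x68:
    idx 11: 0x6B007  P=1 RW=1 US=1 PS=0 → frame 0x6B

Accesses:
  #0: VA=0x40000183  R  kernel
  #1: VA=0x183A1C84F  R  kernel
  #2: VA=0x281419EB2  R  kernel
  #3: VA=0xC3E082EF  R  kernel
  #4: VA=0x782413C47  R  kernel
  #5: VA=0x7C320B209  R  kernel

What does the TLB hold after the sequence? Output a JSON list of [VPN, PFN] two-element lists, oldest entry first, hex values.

Trace:
#0 VA=0x40000183 (r,kernel):
  lvl0: tbl 0x38, slot 1 ⇒ 0x3B087 (P1/RW1/US1/PS1)
  → PA=0x3B183 (huge @L0)  (1 entries read)
#1 VA=0x183A1C84F (r,kernel):
  lvl0: tbl 0x38, slot 6 ⇒ 0x3F007 (P1/RW1/US1/PS0)
  lvl1: tbl 0x3F, slot 29 ⇒ 0x41007 (P1/RW1/US1/PS0)
  lvl2: tbl 0x41, slot 28 ⇒ 0x44007 (P1/RW1/US1/PS0)
  → PA=0x4484F  (3 entries read)
#2 VA=0x281419EB2 (r,kernel):
  lvl0: tbl 0x38, slot 10 ⇒ 0x47007 (P1/RW1/US1/PS0)
  lvl1: tbl 0x47, slot 10 ⇒ 0x4B007 (P1/RW1/US1/PS0)
  lvl2: tbl 0x4B, slot 25 ⇒ 0x4F007 (P1/RW1/US1/PS0)
  → PA=0x4FEB2  (3 entries read)
#3 VA=0xC3E082EF (r,kernel):
  lvl0: tbl 0x38, slot 3 ⇒ 0x52007 (P1/RW1/US1/PS0)
  lvl1: tbl 0x52, slot 31 ⇒ 0x56007 (P1/RW1/US1/PS0)
  lvl2: tbl 0x56, slot 8 ⇒ 0x5A007 (P1/RW1/US1/PS0)
  → PA=0x5A2EF  (3 entries read)
#4 VA=0x782413C47 (r,kernel):
  lvl0: tbl 0x38, slot 30 ⇒ 0x5E007 (P1/RW1/US1/PS0)
  lvl1: tbl 0x5E, slot 18 ⇒ 0x5F007 (P1/RW1/US1/PS0)
  lvl2: tbl 0x5F, slot 19 ⇒ 0x61007 (P1/RW1/US1/PS0)
  → PA=0x61C47  (3 entries read)
#5 VA=0x7C320B209 (r,kernel):
  lvl0: tbl 0x38, slot 31 ⇒ 0x65007 (P1/RW1/US1/PS0)
  lvl1: tbl 0x65, slot 25 ⇒ 0x68007 (P1/RW1/US1/PS0)
  lvl2: tbl 0x68, slot 11 ⇒ 0x6B007 (P1/RW1/US1/PS0)
  → PA=0x6B209  (3 entries read)

TLB: [["0x281419", "0x4F"], ["0xC3E08", "0x5A"], ["0x782413", "0x61"], ["0x7C320B", "0x6B"]]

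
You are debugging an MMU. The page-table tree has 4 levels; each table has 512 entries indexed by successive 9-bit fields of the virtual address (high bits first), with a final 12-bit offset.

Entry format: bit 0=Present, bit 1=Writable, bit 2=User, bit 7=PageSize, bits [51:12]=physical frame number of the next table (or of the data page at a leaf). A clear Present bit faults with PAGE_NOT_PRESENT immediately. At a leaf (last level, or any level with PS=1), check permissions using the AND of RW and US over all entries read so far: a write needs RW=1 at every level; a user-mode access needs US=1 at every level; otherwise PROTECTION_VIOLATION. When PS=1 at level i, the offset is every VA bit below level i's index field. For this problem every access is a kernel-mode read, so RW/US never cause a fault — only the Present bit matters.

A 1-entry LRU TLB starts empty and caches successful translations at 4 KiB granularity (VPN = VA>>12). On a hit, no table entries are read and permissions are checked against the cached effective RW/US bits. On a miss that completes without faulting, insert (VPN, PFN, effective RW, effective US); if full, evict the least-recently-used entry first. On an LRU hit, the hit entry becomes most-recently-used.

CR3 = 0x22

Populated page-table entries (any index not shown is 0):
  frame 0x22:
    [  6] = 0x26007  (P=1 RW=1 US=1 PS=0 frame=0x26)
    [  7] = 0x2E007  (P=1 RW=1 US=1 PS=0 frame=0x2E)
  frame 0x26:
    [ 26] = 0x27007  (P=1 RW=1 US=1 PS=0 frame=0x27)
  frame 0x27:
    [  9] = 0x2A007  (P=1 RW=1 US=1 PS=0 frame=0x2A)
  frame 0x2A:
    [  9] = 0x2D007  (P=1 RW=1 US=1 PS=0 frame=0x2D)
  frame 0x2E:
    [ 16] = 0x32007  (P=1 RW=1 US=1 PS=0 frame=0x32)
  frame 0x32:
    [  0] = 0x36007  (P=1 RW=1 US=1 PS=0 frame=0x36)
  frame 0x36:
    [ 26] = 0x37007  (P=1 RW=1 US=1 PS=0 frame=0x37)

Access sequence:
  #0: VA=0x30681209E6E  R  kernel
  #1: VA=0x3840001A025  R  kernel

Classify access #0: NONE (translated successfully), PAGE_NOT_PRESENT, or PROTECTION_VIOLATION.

Trace:
#0 VA=0x30681209E6E (r,kernel):
  lvl0: tbl 0x22, slot 6 ⇒ 0x26007 (P1/RW1/US1/PS0)
  lvl1: tbl 0x26, slot 26 ⇒ 0x27007 (P1/RW1/US1/PS0)
  lvl2: tbl 0x27, slot 9 ⇒ 0x2A007 (P1/RW1/US1/PS0)
  lvl3: tbl 0x2A, slot 9 ⇒ 0x2D007 (P1/RW1/US1/PS0)
  ⇒ phys 0x2DE6E  [4 reads]
#1 VA=0x3840001A025 (r,kernel):
  lvl0: tbl 0x22, slot 7 ⇒ 0x2E007 (P1/RW1/US1/PS0)
  lvl1: tbl 0x2E, slot 16 ⇒ 0x32007 (P1/RW1/US1/PS0)
  lvl2: tbl 0x32, slot 0 ⇒ 0x36007 (P1/RW1/US1/PS0)
  lvl3: tbl 0x36, slot 26 ⇒ 0x37007 (P1/RW1/US1/PS0)
  ⇒ phys 0x37025  [4 reads]

Access #0 fault: NONE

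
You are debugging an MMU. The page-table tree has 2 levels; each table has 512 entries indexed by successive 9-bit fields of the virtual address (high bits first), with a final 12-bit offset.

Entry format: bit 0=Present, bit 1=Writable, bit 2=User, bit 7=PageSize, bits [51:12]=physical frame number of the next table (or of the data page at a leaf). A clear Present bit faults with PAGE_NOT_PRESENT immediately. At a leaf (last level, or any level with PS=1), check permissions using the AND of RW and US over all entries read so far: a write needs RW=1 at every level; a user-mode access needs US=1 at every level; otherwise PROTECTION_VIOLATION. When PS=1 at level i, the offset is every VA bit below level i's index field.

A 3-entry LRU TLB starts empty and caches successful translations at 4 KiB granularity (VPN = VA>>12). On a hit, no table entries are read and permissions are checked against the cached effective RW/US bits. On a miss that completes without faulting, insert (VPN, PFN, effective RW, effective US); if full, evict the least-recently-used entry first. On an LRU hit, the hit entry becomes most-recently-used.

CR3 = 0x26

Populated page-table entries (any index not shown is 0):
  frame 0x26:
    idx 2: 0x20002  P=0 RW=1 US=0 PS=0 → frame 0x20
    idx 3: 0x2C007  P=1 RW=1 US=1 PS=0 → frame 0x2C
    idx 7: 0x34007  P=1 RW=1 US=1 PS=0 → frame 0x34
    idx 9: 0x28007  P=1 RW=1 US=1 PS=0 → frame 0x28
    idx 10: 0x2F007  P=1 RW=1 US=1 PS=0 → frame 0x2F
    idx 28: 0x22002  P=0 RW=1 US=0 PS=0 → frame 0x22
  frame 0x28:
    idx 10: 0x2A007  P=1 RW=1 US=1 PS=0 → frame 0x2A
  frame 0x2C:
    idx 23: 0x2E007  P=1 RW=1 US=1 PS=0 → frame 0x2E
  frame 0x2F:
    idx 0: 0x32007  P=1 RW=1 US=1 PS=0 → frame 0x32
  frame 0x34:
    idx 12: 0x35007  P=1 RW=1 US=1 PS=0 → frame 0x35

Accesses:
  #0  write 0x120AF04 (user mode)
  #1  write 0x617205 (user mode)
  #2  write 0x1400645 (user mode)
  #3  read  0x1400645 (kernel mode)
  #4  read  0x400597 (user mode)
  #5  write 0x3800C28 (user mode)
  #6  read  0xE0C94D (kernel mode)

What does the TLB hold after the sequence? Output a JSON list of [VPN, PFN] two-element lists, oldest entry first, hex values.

Per-access translation:
#0 VA=0x120AF04 (w,user):
  [0] read 0x26 idx=9: raw=0x28007 flags P=1 W=1 U=1 S=0
  [1] read 0x28 idx=10: raw=0x2A007 flags P=1 W=1 U=1 S=0
  ⇒ phys 0x2AF04  [2 reads]
#1 VA=0x617205 (w,user):
  [0] read 0x26 idx=3: raw=0x2C007 flags P=1 W=1 U=1 S=0
  [1] read 0x2C idx=23: raw=0x2E007 flags P=1 W=1 U=1 S=0
  ⇒ phys 0x2E205  [2 reads]
#2 VA=0x1400645 (w,user):
  [0] read 0x26 idx=10: raw=0x2F007 flags P=1 W=1 U=1 S=0
  [1] read 0x2F idx=0: raw=0x32007 flags P=1 W=1 U=1 S=0
  ⇒ phys 0x32645  [2 reads]
#3 VA=0x1400645 (r,kernel):
  TLB hit vpn=0x1400 → PA=0x32645
#4 VA=0x400597 (r,user):
  [0] read 0x26 idx=2: raw=0x20002 flags P=0 W=1 U=0 S=0
  ✗ PAGE_NOT_PRESENT  [1 reads]
#5 VA=0x3800C28 (w,user):
  [0] read 0x26 idx=28: raw=0x22002 flags P=0 W=1 U=0 S=0
  ✗ PAGE_NOT_PRESENT  [1 reads]
#6 VA=0xE0C94D (r,kernel):
  [0] read 0x26 idx=7: raw=0x34007 flags P=1 W=1 U=1 S=0
  [1] read 0x34 idx=12: raw=0x35007 flags P=1 W=1 U=1 S=0
  ⇒ phys 0x3594D  [2 reads]

TLB: [["0x617", "0x2E"], ["0x1400", "0x32"], ["0xE0C", "0x35"]]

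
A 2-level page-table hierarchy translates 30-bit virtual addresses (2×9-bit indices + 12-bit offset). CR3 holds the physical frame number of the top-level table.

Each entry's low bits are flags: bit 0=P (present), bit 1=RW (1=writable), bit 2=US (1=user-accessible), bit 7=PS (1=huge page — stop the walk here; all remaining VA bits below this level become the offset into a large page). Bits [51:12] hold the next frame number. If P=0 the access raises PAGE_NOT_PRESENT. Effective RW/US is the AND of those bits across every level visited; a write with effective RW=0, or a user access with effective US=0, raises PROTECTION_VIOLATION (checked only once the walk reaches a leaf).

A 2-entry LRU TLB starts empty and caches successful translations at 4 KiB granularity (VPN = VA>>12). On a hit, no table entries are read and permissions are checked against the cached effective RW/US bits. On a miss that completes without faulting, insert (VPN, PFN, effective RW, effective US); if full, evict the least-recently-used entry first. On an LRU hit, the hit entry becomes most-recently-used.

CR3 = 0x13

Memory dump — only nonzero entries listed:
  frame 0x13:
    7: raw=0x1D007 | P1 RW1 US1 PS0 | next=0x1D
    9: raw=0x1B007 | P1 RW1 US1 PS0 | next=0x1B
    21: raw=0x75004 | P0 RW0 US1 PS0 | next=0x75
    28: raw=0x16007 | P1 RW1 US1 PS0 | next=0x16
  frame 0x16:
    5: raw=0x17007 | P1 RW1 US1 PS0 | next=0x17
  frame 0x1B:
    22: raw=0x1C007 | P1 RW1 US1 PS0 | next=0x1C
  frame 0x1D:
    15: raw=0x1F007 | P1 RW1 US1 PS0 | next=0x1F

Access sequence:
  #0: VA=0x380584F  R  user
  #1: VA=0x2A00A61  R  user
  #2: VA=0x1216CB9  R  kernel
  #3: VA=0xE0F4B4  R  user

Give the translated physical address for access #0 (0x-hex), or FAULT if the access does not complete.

Per-access translation:
#0 VA=0x380584F (r,user):
  L0: frame=0x13 idx=28 entry=0x16007 [P=1 RW=1 US=1 PS=0]
  L1: frame=0x16 idx=5 entry=0x17007 [P=1 RW=1 US=1 PS=0]
  → PA=0x1784F  (2 entries read)
#1 VA=0x2A00A61 (r,user):
  L0: frame=0x13 idx=21 entry=0x75004 [P=0 RW=0 US=1 PS=0]
  → PAGE_NOT_PRESENT  (1 entries read)
#2 VA=0x1216CB9 (r,kernel):
  L0: frame=0x13 idx=9 entry=0x1B007 [P=1 RW=1 US=1 PS=0]
  L1: frame=0x1B idx=22 entry=0x1C007 [P=1 RW=1 US=1 PS=0]
  → PA=0x1CCB9  (2 entries read)
#3 VA=0xE0F4B4 (r,user):
  L0: frame=0x13 idx=7 entry=0x1D007 [P=1 RW=1 US=1 PS=0]
  L1: frame=0x1D idx=15 entry=0x1F007 [P=1 RW=1 US=1 PS=0]
  → PA=0x1F4B4  (2 entries read)

Access #0 PA: 0x1784F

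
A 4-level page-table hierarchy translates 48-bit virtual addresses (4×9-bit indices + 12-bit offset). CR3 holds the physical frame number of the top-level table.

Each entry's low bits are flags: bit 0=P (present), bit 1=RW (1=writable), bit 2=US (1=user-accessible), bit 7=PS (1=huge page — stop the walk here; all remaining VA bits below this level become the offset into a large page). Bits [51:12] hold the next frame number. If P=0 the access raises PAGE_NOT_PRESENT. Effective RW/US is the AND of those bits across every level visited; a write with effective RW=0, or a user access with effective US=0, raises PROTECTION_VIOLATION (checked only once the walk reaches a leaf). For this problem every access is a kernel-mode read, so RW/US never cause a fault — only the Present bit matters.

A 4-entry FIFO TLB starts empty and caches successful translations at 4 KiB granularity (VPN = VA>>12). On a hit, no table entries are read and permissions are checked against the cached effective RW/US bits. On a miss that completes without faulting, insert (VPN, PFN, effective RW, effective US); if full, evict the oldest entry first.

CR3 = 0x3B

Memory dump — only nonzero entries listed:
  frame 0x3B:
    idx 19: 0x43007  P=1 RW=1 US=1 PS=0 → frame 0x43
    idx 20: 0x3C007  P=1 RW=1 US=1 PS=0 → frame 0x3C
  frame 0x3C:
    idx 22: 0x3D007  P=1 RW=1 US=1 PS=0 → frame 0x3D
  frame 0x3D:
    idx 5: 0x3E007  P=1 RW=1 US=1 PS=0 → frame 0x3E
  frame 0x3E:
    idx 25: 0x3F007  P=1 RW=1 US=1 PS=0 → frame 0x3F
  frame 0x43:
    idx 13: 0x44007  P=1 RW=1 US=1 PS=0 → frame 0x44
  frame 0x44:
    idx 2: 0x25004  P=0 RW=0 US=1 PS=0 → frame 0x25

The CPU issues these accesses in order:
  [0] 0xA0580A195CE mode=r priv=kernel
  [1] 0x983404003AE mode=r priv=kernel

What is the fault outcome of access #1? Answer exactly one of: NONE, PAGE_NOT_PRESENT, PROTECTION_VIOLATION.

Per-access translation:
#0 VA=0xA0580A195CE (r,kernel):
  L0 @0x3B[20] → 0x3C007  P=1,RW=1,US=1,PS=0
  L1 @0x3C[22] → 0x3D007  P=1,RW=1,US=1,PS=0
  L2 @0x3D[5] → 0x3E007  P=1,RW=1,US=1,PS=0
  L3 @0x3E[25] → 0x3F007  P=1,RW=1,US=1,PS=0
  ✓ 0x3F5CE  — 4 lookups
#1 VA=0x983404003AE (r,kernel):
  L0 @0x3B[19] → 0x43007  P=1,RW=1,US=1,PS=0
  L1 @0x43[13] → 0x44007  P=1,RW=1,US=1,PS=0
  L2 @0x44[2] → 0x25004  P=0,RW=0,US=1,PS=0
  → PAGE_NOT_PRESENT  (3 entries read)

Access #1 fault: PAGE_NOT_PRESENT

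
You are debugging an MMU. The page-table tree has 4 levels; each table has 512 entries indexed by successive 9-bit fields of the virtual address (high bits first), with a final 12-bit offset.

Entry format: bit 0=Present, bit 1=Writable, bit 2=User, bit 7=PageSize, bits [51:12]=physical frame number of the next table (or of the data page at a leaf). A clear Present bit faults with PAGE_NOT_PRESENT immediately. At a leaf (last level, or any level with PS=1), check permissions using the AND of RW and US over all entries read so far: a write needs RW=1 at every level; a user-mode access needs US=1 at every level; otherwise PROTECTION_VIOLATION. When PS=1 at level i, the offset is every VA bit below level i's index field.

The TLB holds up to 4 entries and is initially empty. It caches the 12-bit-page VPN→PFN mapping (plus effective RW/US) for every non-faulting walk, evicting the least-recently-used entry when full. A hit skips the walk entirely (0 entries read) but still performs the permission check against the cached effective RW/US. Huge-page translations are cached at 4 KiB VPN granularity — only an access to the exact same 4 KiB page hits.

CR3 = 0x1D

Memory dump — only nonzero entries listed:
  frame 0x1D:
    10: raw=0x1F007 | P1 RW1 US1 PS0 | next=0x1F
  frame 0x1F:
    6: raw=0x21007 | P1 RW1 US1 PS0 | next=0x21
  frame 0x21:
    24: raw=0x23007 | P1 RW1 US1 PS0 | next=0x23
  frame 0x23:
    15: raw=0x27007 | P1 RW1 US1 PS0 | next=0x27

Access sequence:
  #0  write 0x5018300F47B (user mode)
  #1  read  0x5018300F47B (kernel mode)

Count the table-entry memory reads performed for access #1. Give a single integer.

Per-access translation:
#0 VA=0x5018300F47B (w,user):
  [0] read 0x1D idx=10: raw=0x1F007 flags P=1 W=1 U=1 S=0
  [1] read 0x1F idx=6: raw=0x21007 flags P=1 W=1 U=1 S=0
  [2] read 0x21 idx=24: raw=0x23007 flags P=1 W=1 U=1 S=0
  [3] read 0x23 idx=15: raw=0x27007 flags P=1 W=1 U=1 S=0
  → PA=0x2747B  (4 entries read)
#1 VA=0x5018300F47B (r,kernel):
  TLB hit vpn=0x5018300F → PA=0x2747B

Entries read for #1: 0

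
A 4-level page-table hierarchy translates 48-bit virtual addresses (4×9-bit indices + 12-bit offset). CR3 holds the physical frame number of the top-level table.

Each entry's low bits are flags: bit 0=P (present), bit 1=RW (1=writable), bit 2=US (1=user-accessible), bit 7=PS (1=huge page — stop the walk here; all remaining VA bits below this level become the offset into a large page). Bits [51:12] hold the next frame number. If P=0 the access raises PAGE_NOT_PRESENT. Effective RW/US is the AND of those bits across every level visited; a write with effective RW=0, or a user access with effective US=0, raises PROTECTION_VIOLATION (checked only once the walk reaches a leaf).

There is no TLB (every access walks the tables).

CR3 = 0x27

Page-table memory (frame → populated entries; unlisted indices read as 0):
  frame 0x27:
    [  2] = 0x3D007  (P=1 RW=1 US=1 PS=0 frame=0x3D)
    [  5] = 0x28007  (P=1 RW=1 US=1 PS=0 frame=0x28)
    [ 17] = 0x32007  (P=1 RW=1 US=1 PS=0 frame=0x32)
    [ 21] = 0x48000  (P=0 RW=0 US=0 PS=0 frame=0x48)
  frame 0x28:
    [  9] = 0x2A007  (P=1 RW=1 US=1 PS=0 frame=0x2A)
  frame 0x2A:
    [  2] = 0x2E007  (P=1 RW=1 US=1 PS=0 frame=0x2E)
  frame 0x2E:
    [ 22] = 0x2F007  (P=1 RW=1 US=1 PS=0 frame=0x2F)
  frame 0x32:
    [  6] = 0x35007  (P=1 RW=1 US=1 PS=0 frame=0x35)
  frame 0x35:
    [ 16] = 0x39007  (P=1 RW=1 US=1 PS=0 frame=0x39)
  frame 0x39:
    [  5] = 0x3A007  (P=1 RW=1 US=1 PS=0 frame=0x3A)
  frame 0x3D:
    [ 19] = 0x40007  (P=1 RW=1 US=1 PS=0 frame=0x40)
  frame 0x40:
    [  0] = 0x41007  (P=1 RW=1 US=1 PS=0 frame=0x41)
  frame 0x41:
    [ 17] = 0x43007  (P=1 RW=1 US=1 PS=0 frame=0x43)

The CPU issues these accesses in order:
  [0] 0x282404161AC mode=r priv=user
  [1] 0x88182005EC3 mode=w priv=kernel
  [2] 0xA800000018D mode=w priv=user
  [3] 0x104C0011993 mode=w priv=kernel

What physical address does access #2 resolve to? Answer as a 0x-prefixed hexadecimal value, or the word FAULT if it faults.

Per-access translation:
#0 VA=0x282404161AC (r,user):
  [0] read 0x27 idx=5: raw=0x28007 flags P=1 W=1 U=1 S=0
  [1] read 0x28 idx=9: raw=0x2A007 flags P=1 W=1 U=1 S=0
  [2] read 0x2A idx=2: raw=0x2E007 flags P=1 W=1 U=1 S=0
  [3] read 0x2E idx=22: raw=0x2F007 flags P=1 W=1 U=1 S=0
  → PA=0x2F1AC  (4 entries read)
#1 VA=0x88182005EC3 (w,kernel):
  [0] read 0x27 idx=17: raw=0x32007 flags P=1 W=1 U=1 S=0
  [1] read 0x32 idx=6: raw=0x35007 flags P=1 W=1 U=1 S=0
  [2] read 0x35 idx=16: raw=0x39007 flags P=1 W=1 U=1 S=0
  [3] read 0x39 idx=5: raw=0x3A007 flags P=1 W=1 U=1 S=0
  → PA=0x3AEC3  (4 entries read)
#2 VA=0xA800000018D (w,user):
  [0] read 0x27 idx=21: raw=0x48000 flags P=0 W=0 U=0 S=0
  ⇒ fault: PAGE_NOT_PRESENT  — 1 lookups
#3 VA=0x104C0011993 (w,kernel):
  [0] read 0x27 idx=2: raw=0x3D007 flags P=1 W=1 U=1 S=0
  [1] read 0x3D idx=19: raw=0x40007 flags P=1 W=1 U=1 S=0
  [2] read 0x40 idx=0: raw=0x41007 flags P=1 W=1 U=1 S=0
  [3] read 0x41 idx=17: raw=0x43007 flags P=1 W=1 U=1 S=0
  → PA=0x43993  (4 entries read)

Access #2 PA: FAULT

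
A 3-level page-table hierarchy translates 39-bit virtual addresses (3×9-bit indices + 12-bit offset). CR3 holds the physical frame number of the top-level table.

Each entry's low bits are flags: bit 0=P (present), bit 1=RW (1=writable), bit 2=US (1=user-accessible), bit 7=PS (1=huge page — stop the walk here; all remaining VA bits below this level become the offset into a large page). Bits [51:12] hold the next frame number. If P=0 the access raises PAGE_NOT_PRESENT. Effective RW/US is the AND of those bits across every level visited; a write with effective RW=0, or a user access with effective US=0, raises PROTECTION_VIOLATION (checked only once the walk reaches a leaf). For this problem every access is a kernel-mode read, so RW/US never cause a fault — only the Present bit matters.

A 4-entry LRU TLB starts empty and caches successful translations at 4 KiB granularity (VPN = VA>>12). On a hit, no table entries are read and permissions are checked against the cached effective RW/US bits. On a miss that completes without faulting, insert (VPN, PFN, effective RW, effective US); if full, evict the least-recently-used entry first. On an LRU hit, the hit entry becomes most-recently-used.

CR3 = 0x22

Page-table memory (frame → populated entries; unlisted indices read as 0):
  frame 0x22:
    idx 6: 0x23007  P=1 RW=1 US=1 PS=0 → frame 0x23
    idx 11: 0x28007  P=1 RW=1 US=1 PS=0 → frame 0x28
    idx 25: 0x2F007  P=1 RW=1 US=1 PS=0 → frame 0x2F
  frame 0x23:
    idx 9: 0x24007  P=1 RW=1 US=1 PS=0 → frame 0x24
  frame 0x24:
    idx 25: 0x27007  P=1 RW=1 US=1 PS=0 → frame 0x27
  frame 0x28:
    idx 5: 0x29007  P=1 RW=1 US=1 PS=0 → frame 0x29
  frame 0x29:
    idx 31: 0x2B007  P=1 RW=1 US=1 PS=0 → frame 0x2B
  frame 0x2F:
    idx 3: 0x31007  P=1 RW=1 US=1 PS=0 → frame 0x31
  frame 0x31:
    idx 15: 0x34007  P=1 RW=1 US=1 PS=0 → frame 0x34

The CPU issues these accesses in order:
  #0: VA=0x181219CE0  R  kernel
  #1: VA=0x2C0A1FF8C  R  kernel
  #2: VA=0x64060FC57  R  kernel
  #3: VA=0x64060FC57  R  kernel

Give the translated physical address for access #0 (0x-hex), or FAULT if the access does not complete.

Per-access translation:
#0 VA=0x181219CE0 (r,kernel):
  L0 @0x22[6] → 0x23007  P=1,RW=1,US=1,PS=0
  L1 @0x23[9] → 0x24007  P=1,RW=1,US=1,PS=0
  L2 @0x24[25] → 0x27007  P=1,RW=1,US=1,PS=0
  ⇒ phys 0x27CE0  [3 reads]
#1 VA=0x2C0A1FF8C (r,kernel):
  L0 @0x22[11] → 0x28007  P=1,RW=1,US=1,PS=0
  L1 @0x28[5] → 0x29007  P=1,RW=1,US=1,PS=0
  L2 @0x29[31] → 0x2B007  P=1,RW=1,US=1,PS=0
  ⇒ phys 0x2BF8C  [3 reads]
#2 VA=0x64060FC57 (r,kernel):
  L0 @0x22[25] → 0x2F007  P=1,RW=1,US=1,PS=0
  L1 @0x2F[3] → 0x31007  P=1,RW=1,US=1,PS=0
  L2 @0x31[15] → 0x34007  P=1,RW=1,US=1,PS=0
  ⇒ phys 0x34C57  [3 reads]
#3 VA=0x64060FC57 (r,kernel):
  TLB hit vpn=0x64060F → PA=0x34C57

Access #0 PA: 0x27CE0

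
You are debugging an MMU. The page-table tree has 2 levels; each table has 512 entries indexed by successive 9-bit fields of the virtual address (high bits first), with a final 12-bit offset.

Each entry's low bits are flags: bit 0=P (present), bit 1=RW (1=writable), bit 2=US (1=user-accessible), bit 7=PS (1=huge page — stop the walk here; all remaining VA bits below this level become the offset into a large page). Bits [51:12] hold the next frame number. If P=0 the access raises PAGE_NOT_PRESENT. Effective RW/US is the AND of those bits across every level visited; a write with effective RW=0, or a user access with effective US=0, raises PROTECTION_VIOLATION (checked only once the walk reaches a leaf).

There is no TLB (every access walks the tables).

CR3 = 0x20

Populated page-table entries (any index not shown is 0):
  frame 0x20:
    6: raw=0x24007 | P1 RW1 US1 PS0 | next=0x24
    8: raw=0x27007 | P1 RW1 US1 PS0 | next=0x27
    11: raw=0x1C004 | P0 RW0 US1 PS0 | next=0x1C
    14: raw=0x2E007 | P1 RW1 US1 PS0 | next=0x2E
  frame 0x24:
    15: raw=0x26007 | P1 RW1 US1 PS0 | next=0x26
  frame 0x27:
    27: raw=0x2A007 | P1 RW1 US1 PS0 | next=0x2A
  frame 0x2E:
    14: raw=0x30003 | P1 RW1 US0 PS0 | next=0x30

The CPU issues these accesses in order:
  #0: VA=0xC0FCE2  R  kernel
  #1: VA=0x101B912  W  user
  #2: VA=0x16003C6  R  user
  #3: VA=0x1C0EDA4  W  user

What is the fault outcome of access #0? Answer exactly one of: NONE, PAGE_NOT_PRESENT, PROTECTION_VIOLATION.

Trace:
#0 VA=0xC0FCE2 (r,kernel):
  L0: frame=0x20 idx=6 entry=0x24007 [P=1 RW=1 US=1 PS=0]
  L1: frame=0x24 idx=15 entry=0x26007 [P=1 RW=1 US=1 PS=0]
  → PA=0x26CE2  (2 entries read)
#1 VA=0x101B912 (w,user):
  L0: frame=0x20 idx=8 entry=0x27007 [P=1 RW=1 US=1 PS=0]
  L1: frame=0x27 idx=27 entry=0x2A007 [P=1 RW=1 US=1 PS=0]
  → PA=0x2A912  (2 entries read)
#2 VA=0x16003C6 (r,user):
  L0: frame=0x20 idx=11 entry=0x1C004 [P=0 RW=0 US=1 PS=0]
  ✗ PAGE_NOT_PRESENT  [1 reads]
#3 VA=0x1C0EDA4 (w,user):
  L0: frame=0x20 idx=14 entry=0x2E007 [P=1 RW=1 US=1 PS=0]
  L1: frame=0x2E idx=14 entry=0x30003 [P=1 RW=1 US=0 PS=0]
  ✗ PROTECTION_VIOLATION  [2 reads]

Access #0 fault: NONE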